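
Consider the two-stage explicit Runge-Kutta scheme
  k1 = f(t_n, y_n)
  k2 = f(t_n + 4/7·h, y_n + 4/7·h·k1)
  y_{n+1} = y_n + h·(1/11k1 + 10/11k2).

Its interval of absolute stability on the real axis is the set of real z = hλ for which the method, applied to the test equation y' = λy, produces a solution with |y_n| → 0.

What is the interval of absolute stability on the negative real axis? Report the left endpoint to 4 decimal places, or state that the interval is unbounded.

z∈(-1.9250,0).

Test eqn y'=λy, z=hλ:
  k1=λy_n ⇒ h·k1=z·y_n;  k2=λ(1+4/7z)y_n ⇒ h·k2=z(1+4/7z)y_n
  y_{n+1}/y_n = 1 + 1/11z + 10/11z(1+4/7z) = 1 + z + 40/77z²
  R(z) = 1 + z + 40/77z².

Need |R(x)|<1, x<0.
x=-1.62: |R|=0.7433
R=1: x+40/77x²=0 ⇒ x=−77/40=-1.9250; min R=1−1/(4·40/77)=0.5188>−1
Confirm numerically:
  x=-1.824: |R|=0.90430 <1
  x=-1.682: |R|=0.78767 <1
  x=-1.164: |R|=0.53984 <1
  x=-2.482: |R|=1.71817 >1
  x=-2.183: |R|=1.29258 >1
  x=-2.075: |R|=1.16169 >1
Interval (-1.9250, 0).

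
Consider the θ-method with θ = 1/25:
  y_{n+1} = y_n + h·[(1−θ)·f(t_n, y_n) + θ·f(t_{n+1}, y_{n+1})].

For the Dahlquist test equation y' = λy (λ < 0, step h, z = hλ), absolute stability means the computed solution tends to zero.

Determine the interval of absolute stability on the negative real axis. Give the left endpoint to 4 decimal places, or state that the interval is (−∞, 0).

Set f=λy, z=hλ:
  y_{n+1} = y_n + z·[24/25·y_n + 1/25·y_{n+1}] ⇒ (1 − 1/25z)y_{n+1} = (1 + 24/25z)y_n
  ⇒ R(z) = (1 + 24/25z)/(1 − 1/25z).

Boundary: |R(x)|=1, x<0.
x=-0.7: |R|=0.3191
R=−1: 1+24/25x = −1+1/25x ⇒ -23/25x=2 ⇒ x=2/(-23/25)=-2.1739
Confirm numerically:
  x=-1.576: |R|=0.48254 <1
  x=-1.299: |R|=0.23484 <1
  x=-1.118: |R|=0.07014 <1
  x=-1.093: |R|=0.04722 <1
  x=-2.682: |R|=1.42215 >1
  x=-2.209: |R|=1.02966 >1
Interval (-2.1739, 0).

(-2.1739, 0).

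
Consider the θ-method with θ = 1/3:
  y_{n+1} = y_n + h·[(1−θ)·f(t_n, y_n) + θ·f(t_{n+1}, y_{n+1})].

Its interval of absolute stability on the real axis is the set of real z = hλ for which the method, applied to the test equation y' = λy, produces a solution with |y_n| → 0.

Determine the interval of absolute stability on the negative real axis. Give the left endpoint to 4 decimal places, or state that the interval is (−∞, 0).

z∈(-6.0000,0).

Set f=λy, z=hλ:
  y_{n+1} = y_n + z·[2/3·y_n + 1/3·y_{n+1}] ⇒ (1 − 1/3z)y_{n+1} = (1 + 2/3z)y_n
  ⇒ R(z) = (1 + 2/3z)/(1 − 1/3z).

Find x<0 with |R(x)|<1.
x=-0.36: |R|=0.6786
R=−1: 1+2/3x = −1+1/3x ⇒ -1/3x=2 ⇒ x=2/(-1/3)=-6.0000
Confirm numerically:
  x=-4.665: |R|=0.82583 <1
  x=-4.419: |R|=0.78690 <1
  x=-2.997: |R|=0.49925 <1
  x=-6.297: |R|=1.03195 >1
  x=-6.040: |R|=1.00442 >1
Interval (-6.0000, 0).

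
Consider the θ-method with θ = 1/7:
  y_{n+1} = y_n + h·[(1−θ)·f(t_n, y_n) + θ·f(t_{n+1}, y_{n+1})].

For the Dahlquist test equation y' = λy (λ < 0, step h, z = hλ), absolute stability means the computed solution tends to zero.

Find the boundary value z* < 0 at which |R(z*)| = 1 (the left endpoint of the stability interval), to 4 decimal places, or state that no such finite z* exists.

left endpoint -2.8000.

With y'=λy (z=hλ):
  y_{n+1} = y_n + z·[6/7·y_n + 1/7·y_{n+1}] ⇒ (1 − 1/7z)y_{n+1} = (1 + 6/7z)y_n
  ⇒ R(z) = (1 + 6/7z)/(1 − 1/7z).

Solve |R(x)|<1 on ℝ⁻.
x=-0.5: |R|=0.5333
R=−1: 1+6/7x = −1+1/7x ⇒ -5/7x=2 ⇒ x=2/(-5/7)=-2.8000
Confirm numerically:
  x=-2.363: |R|=0.76663 <1
  x=-2.127: |R|=0.63131 <1
  x=-2.014: |R|=0.56401 <1
  x=-1.470: |R|=0.21488 <1
  x=-3.017: |R|=1.10832 >1
  x=-2.846: |R|=1.02336 >1
Stable set (-2.8000, 0).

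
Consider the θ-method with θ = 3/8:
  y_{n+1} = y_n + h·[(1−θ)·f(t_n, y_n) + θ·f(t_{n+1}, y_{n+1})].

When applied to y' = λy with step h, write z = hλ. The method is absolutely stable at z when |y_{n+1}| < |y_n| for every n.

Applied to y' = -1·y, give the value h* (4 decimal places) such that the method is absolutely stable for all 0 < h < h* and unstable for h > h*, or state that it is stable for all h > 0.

On y'=λy, z=hλ:
  y_{n+1} = y_n + z·[5/8·y_n + 3/8·y_{n+1}] ⇒ (1 − 3/8z)y_{n+1} = (1 + 5/8z)y_n
  so R(z) = (1 + 5/8z)/(1 − 3/8z).

Boundary: |R(x)|=1, x<0.
x=-1.64: |R|=0.0155
R=−1: 1+5/8x = −1+3/8x ⇒ -1/4x=2 ⇒ x=2/(-1/4)=-8.0000
Confirm numerically:
  x=-7.257: |R|=0.95009 <1
  x=-5.924: |R|=0.83889 <1
  x=-3.221: |R|=0.45887 <1
  x=-8.217: |R|=1.01329 >1
  x=-8.165: |R|=1.01016 >1
  x=-8.151: |R|=1.00931 >1
So |R|<1 on (-8.0000, 0).

(-8.0000,0); λ=-1 ⇒ h* = (8)/1 = 8.0000.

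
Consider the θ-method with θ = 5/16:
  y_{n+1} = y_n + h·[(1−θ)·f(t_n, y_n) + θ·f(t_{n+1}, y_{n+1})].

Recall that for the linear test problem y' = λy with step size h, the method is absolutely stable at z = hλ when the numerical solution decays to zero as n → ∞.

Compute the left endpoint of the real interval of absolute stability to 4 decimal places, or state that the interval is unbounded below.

left endpoint -5.3333.

With y'=λy (z=hλ):
  y_{n+1} = y_n + z·[11/16·y_n + 5/16·y_{n+1}] ⇒ (1 − 5/16z)y_{n+1} = (1 + 11/16z)y_n
  ⇒ R(z) = (1 + 11/16z)/(1 − 5/16z).

Boundary: |R(x)|=1, x<0.
x=-0.58: |R|=0.5090
R=−1: 1+11/16x = −1+5/16x ⇒ -3/8x=2 ⇒ x=2/(-3/8)=-5.3333
Confirm numerically:
  x=-4.499: |R|=0.86996 <1
  x=-3.116: |R|=0.57872 <1
  x=-2.842: |R|=0.50520 <1
  x=-2.303: |R|=0.33920 <1
  x=-5.640: |R|=1.04163 >1
  x=-5.634: |R|=1.04084 >1
Stable set (-5.3333, 0).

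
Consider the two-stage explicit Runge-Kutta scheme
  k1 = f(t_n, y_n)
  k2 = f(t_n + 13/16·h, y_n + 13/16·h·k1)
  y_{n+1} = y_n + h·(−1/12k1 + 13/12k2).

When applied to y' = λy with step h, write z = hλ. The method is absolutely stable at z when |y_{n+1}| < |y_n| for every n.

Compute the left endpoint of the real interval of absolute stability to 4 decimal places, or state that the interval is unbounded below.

z* = -1.1361.

With y'=λy (z=hλ):
  k1=λy_n ⇒ h·k1=z·y_n;  k2=λ(1+13/16z)y_n ⇒ h·k2=z(1+13/16z)y_n
  y_{n+1}/y_n = 1 − 1/12z + 13/12z(1+13/16z) = 1 + z + 169/192z²
  so R(z) = 1 + z + 169/192z².

Solve |R(x)|<1 on ℝ⁻.
x=-0.83: |R|=0.7764
R=1: x+169/192x²=0 ⇒ x=−192/169=-1.1361; min R=1−1/(4·169/192)=0.7160>−1
Confirm numerically:
  x=-1.113: |R|=0.97737 <1
  x=-0.714: |R|=0.73473 <1
  x=-0.493: |R|=0.72093 <1
  x=-0.487: |R|=0.72176 <1
  x=-1.661: |R|=1.76743 >1
  x=-1.594: |R|=1.64247 >1
  x=-1.208: |R|=1.07646 >1
Interval (-1.1361, 0).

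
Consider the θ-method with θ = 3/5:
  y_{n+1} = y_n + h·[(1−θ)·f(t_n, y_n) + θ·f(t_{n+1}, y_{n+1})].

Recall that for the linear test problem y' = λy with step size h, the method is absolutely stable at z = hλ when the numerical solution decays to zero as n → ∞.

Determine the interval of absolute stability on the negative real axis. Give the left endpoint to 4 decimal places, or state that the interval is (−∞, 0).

(−∞, 0) — no finite endpoint.

Test eqn y'=λy, z=hλ:
  y_{n+1} = y_n + z·[2/5·y_n + 3/5·y_{n+1}] ⇒ (1 − 3/5z)y_{n+1} = (1 + 2/5z)y_n
  so R(z) = (1 + 2/5z)/(1 − 3/5z).

Boundary: |R(x)|=1, x<0.
x=-0.45: |R|=0.6457
x=-2: |R|=0.0909
x=-10: |R|=0.4286
x=-100: |R|=0.6393
θ=3/5≥1/2 ⇒ |1+2/5x|<|1−3/5x| ∀x<0 ⇒ unbounded interval.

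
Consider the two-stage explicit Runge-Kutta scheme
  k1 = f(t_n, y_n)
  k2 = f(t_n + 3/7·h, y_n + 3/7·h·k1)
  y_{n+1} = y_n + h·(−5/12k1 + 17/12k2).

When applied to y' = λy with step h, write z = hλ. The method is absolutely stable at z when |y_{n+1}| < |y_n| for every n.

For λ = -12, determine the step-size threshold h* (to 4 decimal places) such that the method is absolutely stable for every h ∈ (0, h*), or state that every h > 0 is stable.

Set f=λy, z=hλ:
  k1=λy_n ⇒ h·k1=z·y_n;  k2=λ(1+3/7z)y_n ⇒ h·k2=z(1+3/7z)y_n
  y_{n+1}/y_n = 1 − 5/12z + 17/12z(1+3/7z) = 1 + z + 17/28z²
  Hence R(z) = 1 + z + 17/28z².

Find x<0 with |R(x)|<1.
x=-1.33: |R|=0.7440
R=1: x+17/28x²=0 ⇒ x=−28/17=-1.6471; min R=1−1/(4·17/28)=0.5882>−1
Confirm numerically:
  x=-1.233: |R|=0.69003 <1
  x=-0.915: |R|=0.59332 <1
  x=-0.827: |R|=0.58824 <1
  x=-2.138: |R|=1.63728 >1
  x=-2.099: |R|=1.57595 >1
  x=-1.837: |R|=1.21185 >1
So |R|<1 on (-1.6471, 0).

(-1.6471,0); λ=-12 ⇒ h* = (28/17)/12 = 0.1373.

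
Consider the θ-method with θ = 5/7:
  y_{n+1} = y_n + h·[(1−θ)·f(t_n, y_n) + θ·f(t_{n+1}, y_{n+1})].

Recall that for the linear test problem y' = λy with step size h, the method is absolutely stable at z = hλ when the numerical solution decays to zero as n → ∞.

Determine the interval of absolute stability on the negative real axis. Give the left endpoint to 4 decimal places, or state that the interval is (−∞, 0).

Set f=λy, z=hλ:
  y_{n+1} = y_n + z·[2/7·y_n + 5/7·y_{n+1}] ⇒ (1 − 5/7z)y_{n+1} = (1 + 2/7z)y_n
  R(z) = (1 + 2/7z)/(1 − 5/7z).

Boundary: |R(x)|=1, x<0.
x=-0.88: |R|=0.4596
x=-2: |R|=0.1765
x=-10: |R|=0.2281
x=-100: |R|=0.3807
θ=5/7≥1/2 ⇒ |1+2/7x|<|1−5/7x| ∀x<0 ⇒ stable on all of ℝ⁻.

(−∞, 0) — no finite endpoint.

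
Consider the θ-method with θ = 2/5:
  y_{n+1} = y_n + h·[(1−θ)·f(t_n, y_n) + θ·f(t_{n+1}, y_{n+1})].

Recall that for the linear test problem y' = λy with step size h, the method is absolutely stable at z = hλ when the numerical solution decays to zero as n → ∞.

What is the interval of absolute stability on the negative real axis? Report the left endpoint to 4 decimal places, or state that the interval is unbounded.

On y'=λy, z=hλ:
  y_{n+1} = y_n + z·[3/5·y_n + 2/5·y_{n+1}] ⇒ (1 − 2/5z)y_{n+1} = (1 + 3/5z)y_n
  R(z) = (1 + 3/5z)/(1 − 2/5z).

Solve |R(x)|<1 on ℝ⁻.
x=-1.07: |R|=0.2507
R=−1: 1+3/5x = −1+2/5x ⇒ -1/5x=2 ⇒ x=2/(-1/5)=-10.0000
Confirm numerically:
  x=-9.808: |R|=0.99220 <1
  x=-7.468: |R|=0.87299 <1
  x=-5.148: |R|=0.68279 <1
  x=-10.291: |R|=1.01138 >1
  x=-10.243: |R|=1.00953 >1
Interval (-10.0000, 0).

(-10.0000, 0).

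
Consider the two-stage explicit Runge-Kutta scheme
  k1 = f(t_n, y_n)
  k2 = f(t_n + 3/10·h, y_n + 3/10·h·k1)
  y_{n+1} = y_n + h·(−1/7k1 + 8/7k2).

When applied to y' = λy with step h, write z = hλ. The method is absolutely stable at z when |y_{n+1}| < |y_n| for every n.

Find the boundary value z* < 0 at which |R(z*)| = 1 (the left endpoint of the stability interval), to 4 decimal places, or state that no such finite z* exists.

With y'=λy (z=hλ):
  k1=λy_n ⇒ h·k1=z·y_n;  k2=λ(1+3/10z)y_n ⇒ h·k2=z(1+3/10z)y_n
  y_{n+1}/y_n = 1 − 1/7z + 8/7z(1+3/10z) = 1 + z + 12/35z²
  Hence R(z) = 1 + z + 12/35z².

Need |R(x)|<1, x<0.
x=-0.84: |R|=0.4019
R=1: x+12/35x²=0 ⇒ x=−35/12=-2.9167; min R=1−1/(4·12/35)=0.2708>−1
Confirm numerically:
  x=-2.188: |R|=0.45338 <1
  x=-1.655: |R|=0.28409 <1
  x=-1.394: |R|=0.27225 <1
  x=-3.074: |R|=1.16582 >1
  x=-3.012: |R|=1.09845 >1
Stable set (-2.9167, 0).

z* = -2.9167.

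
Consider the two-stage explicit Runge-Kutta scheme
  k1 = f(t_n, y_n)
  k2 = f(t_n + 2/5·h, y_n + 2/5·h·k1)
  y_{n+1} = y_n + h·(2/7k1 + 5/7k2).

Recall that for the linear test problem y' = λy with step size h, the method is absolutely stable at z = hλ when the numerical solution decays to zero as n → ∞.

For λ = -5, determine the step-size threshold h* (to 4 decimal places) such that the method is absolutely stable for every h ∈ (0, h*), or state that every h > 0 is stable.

(-3.5000,0); λ=-5 ⇒ h* = (7/2)/5 = 0.7000.

With y'=λy (z=hλ):
  k1=λy_n ⇒ h·k1=z·y_n;  k2=λ(1+2/5z)y_n ⇒ h·k2=z(1+2/5z)y_n
  y_{n+1}/y_n = 1 + 2/7z + 5/7z(1+2/5z) = 1 + z + 2/7z²
  R(z) = 1 + z + 2/7z².

Need |R(x)|<1, x<0.
x=-1.35: |R|=0.1707
R=1: x+2/7x²=0 ⇒ x=−7/2=-3.5000; min R=1−1/(4·2/7)=0.1250>−1
Confirm numerically:
  x=-2.981: |R|=0.55796 <1
  x=-2.642: |R|=0.35233 <1
  x=-2.549: |R|=0.30740 <1
  x=-2.272: |R|=0.20285 <1
  x=-3.962: |R|=1.52298 >1
  x=-3.645: |R|=1.15101 >1
Stable set (-3.5000, 0).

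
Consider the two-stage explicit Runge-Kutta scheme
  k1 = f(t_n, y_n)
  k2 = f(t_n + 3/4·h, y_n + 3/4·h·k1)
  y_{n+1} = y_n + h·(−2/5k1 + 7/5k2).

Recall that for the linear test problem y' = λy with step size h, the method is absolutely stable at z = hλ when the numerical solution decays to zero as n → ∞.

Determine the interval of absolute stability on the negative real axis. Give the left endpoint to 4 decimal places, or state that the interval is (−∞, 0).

z∈(-0.9524,0).

On y'=λy, z=hλ:
  k1=λy_n ⇒ h·k1=z·y_n;  k2=λ(1+3/4z)y_n ⇒ h·k2=z(1+3/4z)y_n
  y_{n+1}/y_n = 1 − 2/5z + 7/5z(1+3/4z) = 1 + z + 21/20z²
  ⇒ R(z) = 1 + z + 21/20z².

Boundary: |R(x)|=1, x<0.
x=-1.08: |R|=1.1447
R=1: x+21/20x²=0 ⇒ x=−20/21=-0.9524; min R=1−1/(4·21/20)=0.7619>−1
Confirm numerically:
  x=-0.646: |R|=0.79218 <1
  x=-0.582: |R|=0.77366 <1
  x=-0.416: |R|=0.76571 <1
  x=-1.382: |R|=1.62342 >1
  x=-1.148: |R|=1.23580 >1
Interval (-0.9524, 0).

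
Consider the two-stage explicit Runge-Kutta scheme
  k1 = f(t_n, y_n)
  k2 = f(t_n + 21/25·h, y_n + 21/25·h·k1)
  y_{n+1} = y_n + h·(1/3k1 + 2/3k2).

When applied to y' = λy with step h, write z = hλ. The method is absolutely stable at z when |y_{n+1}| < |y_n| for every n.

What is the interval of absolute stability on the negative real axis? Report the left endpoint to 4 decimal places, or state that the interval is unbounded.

Test eqn y'=λy, z=hλ:
  k1=λy_n ⇒ h·k1=z·y_n;  k2=λ(1+21/25z)y_n ⇒ h·k2=z(1+21/25z)y_n
  y_{n+1}/y_n = 1 + 1/3z + 2/3z(1+21/25z) = 1 + z + 14/25z²
  so R(z) = 1 + z + 14/25z².

Need |R(x)|<1, x<0.
x=-1.03: |R|=0.5641
R=1: x+14/25x²=0 ⇒ x=−25/14=-1.7857; min R=1−1/(4·14/25)=0.5536>−1
Confirm numerically:
  x=-1.480: |R|=0.74662 <1
  x=-1.137: |R|=0.58695 <1
  x=-1.098: |R|=0.57714 <1
  x=-0.816: |R|=0.55688 <1
  x=-2.373: |R|=1.78043 >1
  x=-2.290: |R|=1.64670 >1
So |R|<1 on (-1.7857, 0).

z∈(-1.7857,0).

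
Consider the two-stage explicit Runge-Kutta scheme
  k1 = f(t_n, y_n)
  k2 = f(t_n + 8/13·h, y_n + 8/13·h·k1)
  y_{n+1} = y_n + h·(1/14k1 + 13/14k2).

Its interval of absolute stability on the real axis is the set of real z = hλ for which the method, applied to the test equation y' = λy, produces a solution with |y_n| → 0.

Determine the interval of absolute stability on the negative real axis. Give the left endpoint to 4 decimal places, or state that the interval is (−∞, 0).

Set f=λy, z=hλ:
  k1=λy_n ⇒ h·k1=z·y_n;  k2=λ(1+8/13z)y_n ⇒ h·k2=z(1+8/13z)y_n
  y_{n+1}/y_n = 1 + 1/14z + 13/14z(1+8/13z) = 1 + z + 4/7z²
  Hence R(z) = 1 + z + 4/7z².

Find x<0 with |R(x)|<1.
x=-0.93: |R|=0.5642
R=1: x+4/7x²=0 ⇒ x=−7/4=-1.7500; min R=1−1/(4·4/7)=0.5625>−1
Confirm numerically:
  x=-1.697: |R|=0.94861 <1
  x=-1.278: |R|=0.65531 <1
  x=-1.149: |R|=0.60540 <1
  x=-1.044: |R|=0.57882 <1
  x=-1.961: |R|=1.23644 >1
  x=-1.770: |R|=1.02023 >1
So |R|<1 on (-1.7500, 0).

z∈(-1.7500,0).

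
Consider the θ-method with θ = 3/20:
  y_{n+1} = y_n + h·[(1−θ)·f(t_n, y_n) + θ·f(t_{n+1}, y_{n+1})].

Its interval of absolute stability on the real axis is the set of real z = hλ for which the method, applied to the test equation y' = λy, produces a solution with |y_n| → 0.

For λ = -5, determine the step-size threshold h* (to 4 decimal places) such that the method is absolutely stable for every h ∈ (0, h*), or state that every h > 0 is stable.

(-2.8571,0); λ=-5 ⇒ h* = (20/7)/5 = 0.5714.

On y'=λy, z=hλ:
  y_{n+1} = y_n + z·[17/20·y_n + 3/20·y_{n+1}] ⇒ (1 − 3/20z)y_{n+1} = (1 + 17/20z)y_n
  Hence R(z) = (1 + 17/20z)/(1 − 3/20z).

Need |R(x)|<1, x<0.
x=-1.51: |R|=0.2311
R=−1: 1+17/20x = −1+3/20x ⇒ -7/10x=2 ⇒ x=2/(-7/10)=-2.8571
Confirm numerically:
  x=-2.420: |R|=0.77550 <1
  x=-2.307: |R|=0.71390 <1
  x=-2.282: |R|=0.70007 <1
  x=-3.360: |R|=1.23404 >1
  x=-3.151: |R|=1.13968 >1
  x=-3.086: |R|=1.10951 >1
Stable set (-2.8571, 0).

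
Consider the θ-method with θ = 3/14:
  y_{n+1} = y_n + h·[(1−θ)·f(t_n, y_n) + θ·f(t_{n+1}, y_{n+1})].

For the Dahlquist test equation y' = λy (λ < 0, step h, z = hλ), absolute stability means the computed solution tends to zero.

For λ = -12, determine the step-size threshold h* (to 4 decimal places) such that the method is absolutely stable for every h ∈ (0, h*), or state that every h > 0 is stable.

Test eqn y'=λy, z=hλ:
  y_{n+1} = y_n + z·[11/14·y_n + 3/14·y_{n+1}] ⇒ (1 − 3/14z)y_{n+1} = (1 + 11/14z)y_n
  Hence R(z) = (1 + 11/14z)/(1 − 3/14z).

Need |R(x)|<1, x<0.
x=-0.64: |R|=0.4372
R=−1: 1+11/14x = −1+3/14x ⇒ -4/7x=2 ⇒ x=2/(-4/7)=-3.5000
Confirm numerically:
  x=-2.323: |R|=0.55096 <1
  x=-2.318: |R|=0.54873 <1
  x=-1.460: |R|=0.11208 <1
  x=-3.969: |R|=1.14483 >1
  x=-3.728: |R|=1.07243 >1
Stable set (-3.5000, 0).

(-3.5000,0); λ=-12 ⇒ h* = (7/2)/12 = 0.2917.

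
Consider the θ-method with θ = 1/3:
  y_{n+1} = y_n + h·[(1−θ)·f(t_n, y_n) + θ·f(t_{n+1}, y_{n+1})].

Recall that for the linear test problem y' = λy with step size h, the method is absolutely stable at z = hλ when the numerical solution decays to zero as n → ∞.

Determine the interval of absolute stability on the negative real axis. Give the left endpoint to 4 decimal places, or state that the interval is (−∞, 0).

With y'=λy (z=hλ):
  y_{n+1} = y_n + z·[2/3·y_n + 1/3·y_{n+1}] ⇒ (1 − 1/3z)y_{n+1} = (1 + 2/3z)y_n
  R(z) = (1 + 2/3z)/(1 − 1/3z).

Find x<0 with |R(x)|<1.
x=-0.58: |R|=0.5140
R=−1: 1+2/3x = −1+1/3x ⇒ -1/3x=2 ⇒ x=2/(-1/3)=-6.0000
Confirm numerically:
  x=-5.487: |R|=0.93955 <1
  x=-3.227: |R|=0.55468 <1
  x=-3.076: |R|=0.51876 <1
  x=-6.321: |R|=1.03444 >1
  x=-6.279: |R|=1.03007 >1
  x=-6.085: |R|=1.00936 >1
So |R|<1 on (-6.0000, 0).

(-6.0000, 0).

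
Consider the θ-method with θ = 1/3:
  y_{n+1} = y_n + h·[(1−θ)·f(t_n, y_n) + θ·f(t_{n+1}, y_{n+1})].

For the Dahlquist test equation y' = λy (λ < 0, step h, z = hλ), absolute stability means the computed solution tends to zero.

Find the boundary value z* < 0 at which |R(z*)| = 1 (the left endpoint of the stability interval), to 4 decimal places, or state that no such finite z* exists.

z* = -6.0000.

On y'=λy, z=hλ:
  y_{n+1} = y_n + z·[2/3·y_n + 1/3·y_{n+1}] ⇒ (1 − 1/3z)y_{n+1} = (1 + 2/3z)y_n
  ⇒ R(z) = (1 + 2/3z)/(1 − 1/3z).

Boundary: |R(x)|=1, x<0.
x=-1.57: |R|=0.0306
R=−1: 1+2/3x = −1+1/3x ⇒ -1/3x=2 ⇒ x=2/(-1/3)=-6.0000
Confirm numerically:
  x=-5.878: |R|=0.98626 <1
  x=-5.604: |R|=0.95397 <1
  x=-5.355: |R|=0.92280 <1
  x=-4.377: |R|=0.77999 <1
  x=-6.411: |R|=1.04367 >1
  x=-6.140: |R|=1.01532 >1
  x=-6.132: |R|=1.01445 >1
Interval (-6.0000, 0).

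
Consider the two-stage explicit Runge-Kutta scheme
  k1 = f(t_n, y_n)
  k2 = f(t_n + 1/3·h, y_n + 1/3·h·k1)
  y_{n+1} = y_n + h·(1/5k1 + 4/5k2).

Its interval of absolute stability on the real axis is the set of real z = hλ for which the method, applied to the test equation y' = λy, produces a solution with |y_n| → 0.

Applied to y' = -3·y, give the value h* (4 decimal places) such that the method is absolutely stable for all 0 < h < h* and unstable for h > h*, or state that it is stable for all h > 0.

(-3.7500,0); λ=-3 ⇒ h* = (15/4)/3 = 1.2500.

Set f=λy, z=hλ:
  k1=λy_n ⇒ h·k1=z·y_n;  k2=λ(1+1/3z)y_n ⇒ h·k2=z(1+1/3z)y_n
  y_{n+1}/y_n = 1 + 1/5z + 4/5z(1+1/3z) = 1 + z + 4/15z²
  Hence R(z) = 1 + z + 4/15z².

Find x<0 with |R(x)|<1.
x=-1.51: |R|=0.0980
R=1: x+4/15x²=0 ⇒ x=−15/4=-3.7500; min R=1−1/(4·4/15)=0.0625>−1
Confirm numerically:
  x=-3.400: |R|=0.68267 <1
  x=-2.944: |R|=0.36724 <1
  x=-1.733: |R|=0.06788 <1
  x=-1.539: |R|=0.09261 <1
  x=-4.277: |R|=1.60106 >1
  x=-4.259: |R|=1.57809 >1
  x=-3.809: |R|=1.05993 >1
Interval (-3.7500, 0).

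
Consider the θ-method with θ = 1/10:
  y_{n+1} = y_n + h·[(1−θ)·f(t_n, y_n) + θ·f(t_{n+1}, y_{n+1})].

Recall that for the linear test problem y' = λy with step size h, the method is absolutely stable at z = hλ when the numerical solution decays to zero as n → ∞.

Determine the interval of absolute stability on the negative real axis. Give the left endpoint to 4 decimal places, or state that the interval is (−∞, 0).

(-2.5000, 0).

On y'=λy, z=hλ:
  y_{n+1} = y_n + z·[9/10·y_n + 1/10·y_{n+1}] ⇒ (1 − 1/10z)y_{n+1} = (1 + 9/10z)y_n
  so R(z) = (1 + 9/10z)/(1 − 1/10z).

Boundary: |R(x)|=1, x<0.
x=-1.34: |R|=0.1817
R=−1: 1+9/10x = −1+1/10x ⇒ -4/5x=2 ⇒ x=2/(-4/5)=-2.5000
Confirm numerically:
  x=-1.843: |R|=0.55619 <1
  x=-1.687: |R|=0.44348 <1
  x=-1.400: |R|=0.22807 <1
  x=-2.913: |R|=1.25587 >1
  x=-2.658: |R|=1.09986 >1
  x=-2.619: |R|=1.07544 >1
So |R|<1 on (-2.5000, 0).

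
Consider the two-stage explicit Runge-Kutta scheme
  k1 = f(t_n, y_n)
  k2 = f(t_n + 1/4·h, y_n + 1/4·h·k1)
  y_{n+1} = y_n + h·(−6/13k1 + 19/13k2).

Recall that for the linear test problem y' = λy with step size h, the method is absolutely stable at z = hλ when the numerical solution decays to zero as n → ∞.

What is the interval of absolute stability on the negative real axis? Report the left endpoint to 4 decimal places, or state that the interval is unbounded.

Set f=λy, z=hλ:
  k1=λy_n ⇒ h·k1=z·y_n;  k2=λ(1+1/4z)y_n ⇒ h·k2=z(1+1/4z)y_n
  y_{n+1}/y_n = 1 − 6/13z + 19/13z(1+1/4z) = 1 + z + 19/52z²
  ⇒ R(z) = 1 + z + 19/52z².

Solve |R(x)|<1 on ℝ⁻.
x=-0.57: |R|=0.5487
R=1: x+19/52x²=0 ⇒ x=−52/19=-2.7368; min R=1−1/(4·19/52)=0.3158>−1
Confirm numerically:
  x=-2.336: |R|=0.65787 <1
  x=-2.043: |R|=0.48206 <1
  x=-1.672: |R|=0.34946 <1
  x=-1.153: |R|=0.33275 <1
  x=-2.978: |R|=1.26241 >1
  x=-2.950: |R|=1.22976 >1
  x=-2.923: |R|=1.19882 >1
Stable set (-2.7368, 0).

z∈(-2.7368,0).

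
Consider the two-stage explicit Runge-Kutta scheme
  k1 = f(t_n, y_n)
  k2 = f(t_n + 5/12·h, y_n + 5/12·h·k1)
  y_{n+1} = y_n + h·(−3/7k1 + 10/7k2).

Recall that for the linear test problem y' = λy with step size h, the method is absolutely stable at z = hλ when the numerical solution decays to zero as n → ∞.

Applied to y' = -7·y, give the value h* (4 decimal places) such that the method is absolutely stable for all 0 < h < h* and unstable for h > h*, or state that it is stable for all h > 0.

On y'=λy, z=hλ:
  k1=λy_n ⇒ h·k1=z·y_n;  k2=λ(1+5/12z)y_n ⇒ h·k2=z(1+5/12z)y_n
  y_{n+1}/y_n = 1 − 3/7z + 10/7z(1+5/12z) = 1 + z + 25/42z²
  ⇒ R(z) = 1 + z + 25/42z².

Solve |R(x)|<1 on ℝ⁻.
x=-0.52: |R|=0.6410
R=1: x+25/42x²=0 ⇒ x=−42/25=-1.6800; min R=1−1/(4·25/42)=0.5800>−1
Confirm numerically:
  x=-1.031: |R|=0.60171 <1
  x=-0.950: |R|=0.58720 <1
  x=-0.699: |R|=0.59183 <1
  x=-1.871: |R|=1.21271 >1
So |R|<1 on (-1.6800, 0).

(-1.6800,0); λ=-7 ⇒ h* = (42/25)/7 = 0.2400.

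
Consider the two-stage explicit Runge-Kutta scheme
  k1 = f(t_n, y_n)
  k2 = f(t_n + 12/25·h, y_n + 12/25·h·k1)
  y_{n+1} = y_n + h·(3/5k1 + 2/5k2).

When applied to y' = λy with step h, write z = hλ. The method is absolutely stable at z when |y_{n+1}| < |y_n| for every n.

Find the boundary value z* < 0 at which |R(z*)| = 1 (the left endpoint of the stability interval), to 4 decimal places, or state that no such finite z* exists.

With y'=λy (z=hλ):
  k1=λy_n ⇒ h·k1=z·y_n;  k2=λ(1+12/25z)y_n ⇒ h·k2=z(1+12/25z)y_n
  y_{n+1}/y_n = 1 + 3/5z + 2/5z(1+12/25z) = 1 + z + 24/125z²
  so R(z) = 1 + z + 24/125z².

Find x<0 with |R(x)|<1.
x=-0.36: |R|=0.6649
R=1: x+24/125x²=0 ⇒ x=−125/24=-5.2083; min R=1−1/(4·24/125)=-0.3021>−1
Confirm numerically:
  x=-3.196: |R|=0.23483 <1
  x=-3.080: |R|=0.25861 <1
  x=-2.893: |R|=0.28607 <1
  x=-5.452: |R|=1.25507 >1
  x=-5.450: |R|=1.25288 >1
  x=-5.261: |R|=1.05320 >1
So |R|<1 on (-5.2083, 0).

left endpoint -5.2083.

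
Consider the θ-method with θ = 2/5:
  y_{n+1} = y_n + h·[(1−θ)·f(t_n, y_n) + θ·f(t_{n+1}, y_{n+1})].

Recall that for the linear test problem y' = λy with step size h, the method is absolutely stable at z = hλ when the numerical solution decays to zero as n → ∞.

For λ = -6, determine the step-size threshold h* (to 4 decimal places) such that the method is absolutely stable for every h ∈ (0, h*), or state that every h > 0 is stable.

Test eqn y'=λy, z=hλ:
  y_{n+1} = y_n + z·[3/5·y_n + 2/5·y_{n+1}] ⇒ (1 − 2/5z)y_{n+1} = (1 + 3/5z)y_n
  ⇒ R(z) = (1 + 3/5z)/(1 − 2/5z).

Solve |R(x)|<1 on ℝ⁻.
x=-0.39: |R|=0.6626
R=−1: 1+3/5x = −1+2/5x ⇒ -1/5x=2 ⇒ x=2/(-1/5)=-10.0000
Confirm numerically:
  x=-9.666: |R|=0.98627 <1
  x=-5.149: |R|=0.68290 <1
  x=-4.926: |R|=0.65836 <1
  x=-10.196: |R|=1.00772 >1
  x=-10.163: |R|=1.00644 >1
Stable set (-10.0000, 0).

(-10.0000,0); λ=-6 ⇒ h* = (10)/6 = 1.6667.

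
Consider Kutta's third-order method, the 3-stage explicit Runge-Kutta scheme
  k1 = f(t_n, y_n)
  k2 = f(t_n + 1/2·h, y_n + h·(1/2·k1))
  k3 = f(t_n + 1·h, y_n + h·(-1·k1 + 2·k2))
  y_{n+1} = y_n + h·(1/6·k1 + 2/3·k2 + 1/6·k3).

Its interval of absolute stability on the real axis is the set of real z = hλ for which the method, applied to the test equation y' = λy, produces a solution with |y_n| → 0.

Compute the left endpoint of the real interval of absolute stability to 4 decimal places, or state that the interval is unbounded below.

Set f=λy, z=hλ:
  order 3, 3-stage ⇒ R(z)=1+z+z^2/2+z^3/6
  (e.g. R(-1)=0.33333, |R|=0.33333)

Find x<0 with |R(x)|<1.
x=-1: |R|=0.3333
|R(-1.6)|=0.0027 |R(-1.36)|=0.1456 |R(-0.81)|=0.4295
Bisect:
  x_lo=-2.8468 |R|=1.6399  x_hi=-0.2686 |R|=0.7643
  mid=-1.55770 |R|=0.02558 →hi
  mid=-2.20225 |R|=0.55742 →hi
  mid=-2.52453 |R|=1.01948 →lo
  mid=-2.36339 |R|=0.77075 →hi
  mid=-2.44396 |R|=0.89043 →hi
  mid=-2.48424 |R|=0.95375 →hi
  mid=-2.50439 |R|=0.98631 →hi
  mid=-2.51446 |R|=1.00282 →lo
  ...
  [-2.51288,-2.51273] ⇒ x*=-2.5127
Interval (-2.5127, 0).

z* = -2.5127.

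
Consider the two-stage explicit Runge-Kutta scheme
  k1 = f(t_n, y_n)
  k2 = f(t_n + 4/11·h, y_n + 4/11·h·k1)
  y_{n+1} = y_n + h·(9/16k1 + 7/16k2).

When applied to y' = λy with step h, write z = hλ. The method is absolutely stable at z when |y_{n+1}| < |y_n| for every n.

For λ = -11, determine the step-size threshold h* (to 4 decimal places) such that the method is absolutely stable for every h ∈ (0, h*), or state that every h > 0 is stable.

Set f=λy, z=hλ:
  k1=λy_n ⇒ h·k1=z·y_n;  k2=λ(1+4/11z)y_n ⇒ h·k2=z(1+4/11z)y_n
  y_{n+1}/y_n = 1 + 9/16z + 7/16z(1+4/11z) = 1 + z + 7/44z²
  R(z) = 1 + z + 7/44z².

Boundary: |R(x)|=1, x<0.
x=-1.48: |R|=0.1315
R=1: x+7/44x²=0 ⇒ x=−44/7=-6.2857; min R=1−1/(4·7/44)=-0.5714>−1
Confirm numerically:
  x=-5.442: |R|=0.26954 <1
  x=-4.862: |R|=0.10124 <1
  x=-4.610: |R|=0.22898 <1
  x=-4.600: |R|=0.23364 <1
  x=-6.821: |R|=1.58087 >1
  x=-6.756: |R|=1.50547 >1
Stable set (-6.2857, 0).

(-6.2857,0); λ=-11 ⇒ h* = (44/7)/11 = 0.5714.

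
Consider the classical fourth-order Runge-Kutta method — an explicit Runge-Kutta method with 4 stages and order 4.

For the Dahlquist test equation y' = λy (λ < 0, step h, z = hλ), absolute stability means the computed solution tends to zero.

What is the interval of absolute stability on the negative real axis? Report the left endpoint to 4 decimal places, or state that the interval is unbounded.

z∈(-2.7853,0).

With y'=λy (z=hλ):
  order 4, 4-stage ⇒ R(z)=1+z+z^2/2+z^3/6+z^4/24
  (e.g. R(-1.56)=0.27083, |R|=0.27083)

Boundary: |R(x)|=1, x<0.
x=-1.56: |R|=0.2708
|R(-2.82)|=1.0536 |R(-2.25)|=0.4507 |R(-2.11)|=0.3763
Bisect:
  x_lo=-3.2989 |R|=2.0937  x_hi=-0.2813 |R|=0.7548
  mid=-1.79009 |R|=0.28393 →hi
  mid=-2.54449 |R|=0.69363 →hi
  mid=-2.92169 |R|=1.22589 →lo
  mid=-2.73309 |R|=0.92411 →hi
  mid=-2.82739 |R|=1.06535 →lo
  mid=-2.78024 |R|=0.99241 →hi
  mid=-2.80382 |R|=1.02829 →lo
  mid=-2.79203 |R|=1.01020 →lo
  ...
  [-2.78540,-2.78521] ⇒ x*=-2.7853
So |R|<1 on (-2.7853, 0).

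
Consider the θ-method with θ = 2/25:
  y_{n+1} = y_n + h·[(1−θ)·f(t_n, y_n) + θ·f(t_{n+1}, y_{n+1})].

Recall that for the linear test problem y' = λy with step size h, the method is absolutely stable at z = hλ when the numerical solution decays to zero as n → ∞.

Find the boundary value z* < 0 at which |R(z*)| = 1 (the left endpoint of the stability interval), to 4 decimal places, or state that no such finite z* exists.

Set f=λy, z=hλ:
  y_{n+1} = y_n + z·[23/25·y_n + 2/25·y_{n+1}] ⇒ (1 − 2/25z)y_{n+1} = (1 + 23/25z)y_n
  ⇒ R(z) = (1 + 23/25z)/(1 − 2/25z).

Find x<0 with |R(x)|<1.
x=-0.64: |R|=0.3912
R=−1: 1+23/25x = −1+2/25x ⇒ -21/25x=2 ⇒ x=2/(-21/25)=-2.3810
Confirm numerically:
  x=-1.676: |R|=0.47785 <1
  x=-1.608: |R|=0.42472 <1
  x=-1.215: |R|=0.10736 <1
  x=-1.068: |R|=0.01607 <1
  x=-2.935: |R|=1.37690 >1
  x=-2.665: |R|=1.19667 >1
  x=-2.504: |R|=1.08611 >1
Stable set (-2.3810, 0).

left endpoint -2.3810.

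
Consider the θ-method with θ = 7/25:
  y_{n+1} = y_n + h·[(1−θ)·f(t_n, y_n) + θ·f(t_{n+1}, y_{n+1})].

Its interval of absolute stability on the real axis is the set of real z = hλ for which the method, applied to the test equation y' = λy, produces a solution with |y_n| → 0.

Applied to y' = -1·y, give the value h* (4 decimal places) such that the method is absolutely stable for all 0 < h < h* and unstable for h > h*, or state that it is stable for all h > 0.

(-4.5455,0); λ=-1 ⇒ h* = (50/11)/1 = 4.5455.

Test eqn y'=λy, z=hλ:
  y_{n+1} = y_n + z·[18/25·y_n + 7/25·y_{n+1}] ⇒ (1 − 7/25z)y_{n+1} = (1 + 18/25z)y_n
  Hence R(z) = (1 + 18/25z)/(1 − 7/25z).

Boundary: |R(x)|=1, x<0.
x=-0.71: |R|=0.4077
R=−1: 1+18/25x = −1+7/25x ⇒ -11/25x=2 ⇒ x=2/(-11/25)=-4.5455
Confirm numerically:
  x=-4.323: |R|=0.95572 <1
  x=-2.752: |R|=0.55431 <1
  x=-2.341: |R|=0.41409 <1
  x=-1.853: |R|=0.22001 <1
  x=-5.015: |R|=1.08593 >1
  x=-4.963: |R|=1.07688 >1
  x=-4.883: |R|=1.06274 >1
Stable set (-4.5455, 0).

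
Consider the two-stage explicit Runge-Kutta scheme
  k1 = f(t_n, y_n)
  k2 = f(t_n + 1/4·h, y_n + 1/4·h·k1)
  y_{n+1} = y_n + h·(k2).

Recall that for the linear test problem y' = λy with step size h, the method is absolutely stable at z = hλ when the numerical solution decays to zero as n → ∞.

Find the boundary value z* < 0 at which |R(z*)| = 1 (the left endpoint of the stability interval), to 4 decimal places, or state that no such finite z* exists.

z* = -4.0000.

On y'=λy, z=hλ:
  k1=λy_n ⇒ h·k1=z·y_n;  k2=λ(1+1/4z)y_n ⇒ h·k2=z(1+1/4z)y_n
  y_{n+1}/y_n = 1 + z(1+1/4z) = 1 + z + 1/4z²
  Hence R(z) = 1 + z + 1/4z².

Solve |R(x)|<1 on ℝ⁻.
x=-0.42: |R|=0.6241
R=1: x+1/4x²=0 ⇒ x=−4=-4.0000; min R=1−1/(4·1/4)=0.0000>−1
Confirm numerically:
  x=-3.927: |R|=0.92833 <1
  x=-3.008: |R|=0.25402 <1
  x=-2.152: |R|=0.00578 <1
  x=-4.541: |R|=1.61417 >1
  x=-4.468: |R|=1.52276 >1
  x=-4.020: |R|=1.02010 >1
So |R|<1 on (-4.0000, 0).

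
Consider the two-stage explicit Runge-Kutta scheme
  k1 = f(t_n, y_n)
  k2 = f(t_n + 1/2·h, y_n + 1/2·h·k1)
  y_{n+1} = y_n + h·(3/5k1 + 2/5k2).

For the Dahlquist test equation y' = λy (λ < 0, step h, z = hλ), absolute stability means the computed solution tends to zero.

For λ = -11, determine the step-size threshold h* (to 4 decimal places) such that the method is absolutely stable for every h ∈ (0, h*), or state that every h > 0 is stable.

On y'=λy, z=hλ:
  k1=λy_n ⇒ h·k1=z·y_n;  k2=λ(1+1/2z)y_n ⇒ h·k2=z(1+1/2z)y_n
  y_{n+1}/y_n = 1 + 3/5z + 2/5z(1+1/2z) = 1 + z + 1/5z²
  R(z) = 1 + z + 1/5z².

Boundary: |R(x)|=1, x<0.
x=-1.29: |R|=0.0428
R=1: x+1/5x²=0 ⇒ x=−5=-5.0000; min R=1−1/(4·1/5)=-0.2500>−1
Confirm numerically:
  x=-4.858: |R|=0.86203 <1
  x=-2.688: |R|=0.24293 <1
  x=-2.527: |R|=0.24985 <1
  x=-2.134: |R|=0.22321 <1
  x=-5.425: |R|=1.46112 >1
  x=-5.350: |R|=1.37450 >1
  x=-5.212: |R|=1.22099 >1
So |R|<1 on (-5.0000, 0).

(-5.0000,0); λ=-11 ⇒ h* = (5)/11 = 0.4545.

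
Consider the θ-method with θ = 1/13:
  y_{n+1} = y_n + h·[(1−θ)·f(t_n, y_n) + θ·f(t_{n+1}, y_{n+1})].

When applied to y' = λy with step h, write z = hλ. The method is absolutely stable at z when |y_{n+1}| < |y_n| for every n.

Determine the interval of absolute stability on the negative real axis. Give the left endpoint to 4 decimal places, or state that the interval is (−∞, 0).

(-2.3636, 0).

With y'=λy (z=hλ):
  y_{n+1} = y_n + z·[12/13·y_n + 1/13·y_{n+1}] ⇒ (1 − 1/13z)y_{n+1} = (1 + 12/13z)y_n
  ⇒ R(z) = (1 + 12/13z)/(1 − 1/13z).

Boundary: |R(x)|=1, x<0.
x=-1.75: |R|=0.5424
R=−1: 1+12/13x = −1+1/13x ⇒ -11/13x=2 ⇒ x=2/(-11/13)=-2.3636
Confirm numerically:
  x=-2.054: |R|=0.77375 <1
  x=-1.636: |R|=0.45313 <1
  x=-1.410: |R|=0.27203 <1
  x=-1.053: |R|=0.02590 <1
  x=-2.845: |R|=1.33417 >1
  x=-2.577: |R|=1.15067 >1
  x=-2.417: |R|=1.03807 >1
Interval (-2.3636, 0).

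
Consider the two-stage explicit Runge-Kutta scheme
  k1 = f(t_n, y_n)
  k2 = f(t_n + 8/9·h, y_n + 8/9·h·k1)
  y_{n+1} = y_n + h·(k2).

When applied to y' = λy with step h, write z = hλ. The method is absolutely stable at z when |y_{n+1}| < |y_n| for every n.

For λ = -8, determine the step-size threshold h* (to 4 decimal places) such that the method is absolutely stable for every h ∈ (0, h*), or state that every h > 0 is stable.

(-1.1250,0); λ=-8 ⇒ h* = (9/8)/8 = 0.1406.

Set f=λy, z=hλ:
  k1=λy_n ⇒ h·k1=z·y_n;  k2=λ(1+8/9z)y_n ⇒ h·k2=z(1+8/9z)y_n
  y_{n+1}/y_n = 1 + z(1+8/9z) = 1 + z + 8/9z²
  ⇒ R(z) = 1 + z + 8/9z².

Find x<0 with |R(x)|<1.
x=-1.78: |R|=2.0364
R=1: x+8/9x²=0 ⇒ x=−9/8=-1.1250; min R=1−1/(4·8/9)=0.7188>−1
Confirm numerically:
  x=-0.677: |R|=0.73040 <1
  x=-0.615: |R|=0.72120 <1
  x=-0.564: |R|=0.71875 <1
  x=-1.614: |R|=1.70155 >1
  x=-1.158: |R|=1.03397 >1
Interval (-1.1250, 0).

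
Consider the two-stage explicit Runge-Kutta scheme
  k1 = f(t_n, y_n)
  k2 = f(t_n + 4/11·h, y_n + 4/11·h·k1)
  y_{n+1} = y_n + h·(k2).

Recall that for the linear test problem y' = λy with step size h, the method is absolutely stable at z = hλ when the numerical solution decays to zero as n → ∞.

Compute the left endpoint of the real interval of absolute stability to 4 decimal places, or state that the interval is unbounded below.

z* = -2.7500.

Set f=λy, z=hλ:
  k1=λy_n ⇒ h·k1=z·y_n;  k2=λ(1+4/11z)y_n ⇒ h·k2=z(1+4/11z)y_n
  y_{n+1}/y_n = 1 + z(1+4/11z) = 1 + z + 4/11z²
  Hence R(z) = 1 + z + 4/11z².

Need |R(x)|<1, x<0.
x=-1.09: |R|=0.3420
R=1: x+4/11x²=0 ⇒ x=−11/4=-2.7500; min R=1−1/(4·4/11)=0.3125>−1
Confirm numerically:
  x=-2.404: |R|=0.69753 <1
  x=-1.917: |R|=0.41932 <1
  x=-1.743: |R|=0.36175 <1
  x=-3.168: |R|=1.48154 >1
  x=-2.854: |R|=1.10793 >1
Interval (-2.7500, 0).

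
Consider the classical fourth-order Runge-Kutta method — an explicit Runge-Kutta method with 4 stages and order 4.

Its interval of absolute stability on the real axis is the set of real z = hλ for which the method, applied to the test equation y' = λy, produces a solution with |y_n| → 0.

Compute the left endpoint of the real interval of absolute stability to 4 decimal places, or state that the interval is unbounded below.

z* = -2.7853.

Set f=λy, z=hλ:
  order 4, 4-stage ⇒ R(z)=1+z+z^2/2+z^3/6+z^4/24
  (e.g. R(-1.44)=0.27830, |R|=0.27830)

Solve |R(x)|<1 on ℝ⁻.
x=-1.44: |R|=0.2783
|R(-1.83)|=0.2903 |R(-1.35)|=0.2896 |R(-0.55)|=0.5773
Bisect:
  x_lo=-3.4744 |R|=2.6428  x_hi=-0.0592 |R|=0.9426
  mid=-1.76677 |R|=0.28080 →hi
  mid=-2.62057 |R|=0.77876 →hi
  mid=-3.04748 |R|=1.47281 →lo
  mid=-2.83403 |R|=1.07599 →lo
  mid=-2.72730 |R|=0.91603 →hi
  mid=-2.78066 |R|=0.99304 →hi
  mid=-2.80735 |R|=1.03376 →lo
  mid=-2.79400 |R|=1.01321 →lo
  mid=-2.78733 |R|=1.00308 →lo
  ...
  [-2.78546,-2.78525] ⇒ x*=-2.7853
Interval (-2.7853, 0).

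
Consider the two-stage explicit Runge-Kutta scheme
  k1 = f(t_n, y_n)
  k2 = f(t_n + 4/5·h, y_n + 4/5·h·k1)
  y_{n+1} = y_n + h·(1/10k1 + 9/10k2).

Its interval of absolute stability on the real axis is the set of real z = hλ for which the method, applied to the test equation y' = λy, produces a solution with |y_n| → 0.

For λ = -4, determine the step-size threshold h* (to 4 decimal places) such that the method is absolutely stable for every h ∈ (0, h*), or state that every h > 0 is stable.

(-1.3889,0); λ=-4 ⇒ h* = (25/18)/4 = 0.3472.

Test eqn y'=λy, z=hλ:
  k1=λy_n ⇒ h·k1=z·y_n;  k2=λ(1+4/5z)y_n ⇒ h·k2=z(1+4/5z)y_n
  y_{n+1}/y_n = 1 + 1/10z + 9/10z(1+4/5z) = 1 + z + 18/25z²
  R(z) = 1 + z + 18/25z².

Need |R(x)|<1, x<0.
x=-0.58: |R|=0.6622
R=1: x+18/25x²=0 ⇒ x=−25/18=-1.3889; min R=1−1/(4·18/25)=0.6528>−1
Confirm numerically:
  x=-1.212: |R|=0.84564 <1
  x=-1.110: |R|=0.77711 <1
  x=-0.649: |R|=0.65426 <1
  x=-1.668: |R|=1.33520 >1
  x=-1.597: |R|=1.23929 >1
Interval (-1.3889, 0).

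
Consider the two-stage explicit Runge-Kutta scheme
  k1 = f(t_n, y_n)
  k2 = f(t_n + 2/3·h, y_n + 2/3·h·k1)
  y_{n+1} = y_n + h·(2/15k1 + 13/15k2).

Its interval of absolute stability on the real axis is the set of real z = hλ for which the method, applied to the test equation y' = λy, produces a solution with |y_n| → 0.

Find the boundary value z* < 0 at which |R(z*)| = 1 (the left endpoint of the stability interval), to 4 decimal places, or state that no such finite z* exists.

Set f=λy, z=hλ:
  k1=λy_n ⇒ h·k1=z·y_n;  k2=λ(1+2/3z)y_n ⇒ h·k2=z(1+2/3z)y_n
  y_{n+1}/y_n = 1 + 2/15z + 13/15z(1+2/3z) = 1 + z + 26/45z²
  R(z) = 1 + z + 26/45z².

Need |R(x)|<1, x<0.
x=-1.68: |R|=0.9507
R=1: x+26/45x²=0 ⇒ x=−45/26=-1.7308; min R=1−1/(4·26/45)=0.5673>−1
Confirm numerically:
  x=-1.206: |R|=0.63434 <1
  x=-1.197: |R|=0.63085 <1
  x=-1.127: |R|=0.60685 <1
  x=-1.069: |R|=0.59126 <1
  x=-1.981: |R|=1.28641 >1
  x=-1.913: |R|=1.20142 >1
Stable set (-1.7308, 0).

z* = -1.7308.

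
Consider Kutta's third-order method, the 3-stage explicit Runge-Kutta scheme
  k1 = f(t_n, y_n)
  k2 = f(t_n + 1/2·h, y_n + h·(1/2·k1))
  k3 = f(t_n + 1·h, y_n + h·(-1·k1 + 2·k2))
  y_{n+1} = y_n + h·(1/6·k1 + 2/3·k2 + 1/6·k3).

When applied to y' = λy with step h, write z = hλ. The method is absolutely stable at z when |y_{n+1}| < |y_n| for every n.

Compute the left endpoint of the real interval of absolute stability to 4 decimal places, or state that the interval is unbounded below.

Test eqn y'=λy, z=hλ:
  order 3, 3-stage ⇒ R(z)=1+z+z^2/2+z^3/6
  (e.g. R(-1.69)=-0.06642, |R|=0.06642)

Boundary: |R(x)|=1, x<0.
x=-1.69: |R|=0.0664
|R(-1.53)|=0.0435 |R(-1.25)|=0.2057 |R(-0.89)|=0.3886
Bisect:
  x_lo=-3.2414 |R|=2.6640  x_hi=-0.2013 |R|=0.8176
  mid=-1.72134 |R|=0.08989 →hi
  mid=-2.48136 |R|=0.94913 →hi
  mid=-2.86137 |R|=1.67219 →lo
  mid=-2.67136 |R|=1.28049 →lo
  mid=-2.57636 |R|=1.10770 →lo
  mid=-2.52886 |R|=1.02669 →lo
  mid=-2.50511 |R|=0.98748 →hi
  mid=-2.51698 |R|=1.00698 →lo
  ...
  [-2.51290,-2.51271] ⇒ x*=-2.5127
Stable set (-2.5127, 0).

left endpoint -2.5127.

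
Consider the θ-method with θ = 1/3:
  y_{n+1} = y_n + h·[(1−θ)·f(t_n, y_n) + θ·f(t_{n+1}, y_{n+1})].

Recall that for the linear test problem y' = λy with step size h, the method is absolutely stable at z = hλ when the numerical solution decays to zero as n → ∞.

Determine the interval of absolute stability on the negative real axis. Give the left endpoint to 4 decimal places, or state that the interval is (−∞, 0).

(-6.0000, 0).

Test eqn y'=λy, z=hλ:
  y_{n+1} = y_n + z·[2/3·y_n + 1/3·y_{n+1}] ⇒ (1 − 1/3z)y_{n+1} = (1 + 2/3z)y_n
  ⇒ R(z) = (1 + 2/3z)/(1 − 1/3z).

Solve |R(x)|<1 on ℝ⁻.
x=-1.26: |R|=0.1127
R=−1: 1+2/3x = −1+1/3x ⇒ -1/3x=2 ⇒ x=2/(-1/3)=-6.0000
Confirm numerically:
  x=-4.624: |R|=0.81952 <1
  x=-4.245: |R|=0.75776 <1
  x=-4.158: |R|=0.74267 <1
  x=-3.370: |R|=0.58713 <1
  x=-6.256: |R|=1.02766 >1
  x=-6.109: |R|=1.01197 >1
So |R|<1 on (-6.0000, 0).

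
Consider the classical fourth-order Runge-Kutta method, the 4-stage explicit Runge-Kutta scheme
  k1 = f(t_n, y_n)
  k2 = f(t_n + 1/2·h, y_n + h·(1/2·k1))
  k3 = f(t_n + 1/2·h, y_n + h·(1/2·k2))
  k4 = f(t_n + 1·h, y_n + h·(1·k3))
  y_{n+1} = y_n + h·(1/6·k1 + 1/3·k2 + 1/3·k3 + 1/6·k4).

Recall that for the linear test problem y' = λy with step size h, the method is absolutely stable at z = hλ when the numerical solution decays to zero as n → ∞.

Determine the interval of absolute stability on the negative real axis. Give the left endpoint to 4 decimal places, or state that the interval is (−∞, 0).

With y'=λy (z=hλ):
  order 4, 4-stage ⇒ R(z)=1+z+z^2/2+z^3/6+z^4/24
  (e.g. R(-1.39)=0.28399, |R|=0.28399)

Boundary: |R(x)|=1, x<0.
x=-1.39: |R|=0.2840
|R(-2.64)|=0.8021 |R(-1.4)|=0.2827 |R(-1.05)|=0.3590
Bisect:
  x_lo=-3.1796 |R|=1.7764  x_hi=-0.1861 |R|=0.8302
  mid=-1.68282 |R|=0.27301 →hi
  mid=-2.43119 |R|=0.58483 →hi
  mid=-2.80537 |R|=1.03070 →lo
  mid=-2.61828 |R|=0.77604 →hi
  mid=-2.71183 |R|=0.89477 →hi
  mid=-2.75860 |R|=0.96049 →hi
  mid=-2.78199 |R|=0.99503 →hi
  mid=-2.79368 |R|=1.01272 →lo
  ...
  [-2.78546,-2.78528] ⇒ x*=-2.7853
Stable set (-2.7853, 0).

(-2.7853, 0).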